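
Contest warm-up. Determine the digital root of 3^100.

The digital root of n equals n mod 9 (or 9 when 9 | n), so we need 3^100 mod 9.
3^100 ≡ 0 (mod 9), so the digital root is 9.

9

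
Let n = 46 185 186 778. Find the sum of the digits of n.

4+6+1+8+5+1+8+6+7+7+8 = 61

61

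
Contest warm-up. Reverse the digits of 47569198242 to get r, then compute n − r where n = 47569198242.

Reverse of 47569198242 is 24289196574.
47569198242 − 24289196574 = 23280001668

23280001668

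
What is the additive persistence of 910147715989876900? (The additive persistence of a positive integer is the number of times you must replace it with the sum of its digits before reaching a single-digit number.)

910147715989876900 → 91 → 10 → 1 (3 steps)

3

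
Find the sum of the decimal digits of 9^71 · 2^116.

459

9^71 · 2^116 = 4684871327034171291407780355645939936606445726658195283341616143427915626274339158984973710705005953024
Sum of its 103 digits: 459.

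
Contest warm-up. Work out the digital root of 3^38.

9

The digital root of n equals n mod 9 (or 9 when 9 | n), so we need 3^38 mod 9.
3^38 ≡ 0 (mod 9), so the digital root is 9.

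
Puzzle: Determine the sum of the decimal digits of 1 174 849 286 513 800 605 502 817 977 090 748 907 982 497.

207

1+1+7+4+8+4+9+2+8+6+5+1+3+8+0+0+6+0+5+5+0+2+8+1+7+9+7+7+0+9+0+7+4+8+9+0+7+9+8+2+4+9+7 = 207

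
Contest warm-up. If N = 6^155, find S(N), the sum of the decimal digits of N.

549

6^155 = 4106235085356176790881933410001953374457349698379717405707288768610021327226311378205681072732760890756998910318294859776
Sum of its 121 digits: 549.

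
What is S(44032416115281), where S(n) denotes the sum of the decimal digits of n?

42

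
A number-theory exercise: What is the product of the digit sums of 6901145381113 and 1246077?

1161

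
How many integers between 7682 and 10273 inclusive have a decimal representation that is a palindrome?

26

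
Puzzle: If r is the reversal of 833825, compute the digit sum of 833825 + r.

22

Reversal of 833825 is 528338; 833825 + 528338 = 1362163.
Digit sum of 1362163: 1+3+6+2+1+6+3 = 22.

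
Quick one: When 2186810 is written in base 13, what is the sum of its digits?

38

2186810 in base 13 is 5B7492.
Digit sum: 5+11+7+4+9+2 = 38.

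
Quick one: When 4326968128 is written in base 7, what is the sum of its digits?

4326968128 in base 7 is 212140423300.
Digit sum: 2+1+2+1+4+0+4+2+3+3+0+0 = 22.

22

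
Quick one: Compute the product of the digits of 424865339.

622080

4×2×4×8×6×5×3×3×9 = 622080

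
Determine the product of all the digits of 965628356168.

111974400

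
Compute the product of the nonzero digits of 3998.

1944

3×9×9×8 = 1944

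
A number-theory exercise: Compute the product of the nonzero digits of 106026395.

9720

1×6×2×6×3×9×5 = 9720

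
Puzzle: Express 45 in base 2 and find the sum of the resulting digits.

45 in base 2 is 101101.
Digit sum: 1+0+1+1+0+1 = 4.

4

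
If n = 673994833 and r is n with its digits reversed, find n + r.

Reverse of 673994833 is 338499376.
673994833 + 338499376 = 1012494209

1012494209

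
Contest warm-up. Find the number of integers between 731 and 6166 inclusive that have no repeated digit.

2802

The integers in [731, 6166] that have no repeated digit: 731, 732, 734, 735, 736, 738, …, 6158, 6159.
2802 qualify.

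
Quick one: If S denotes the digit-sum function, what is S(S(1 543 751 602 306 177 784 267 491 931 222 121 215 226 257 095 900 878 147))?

First digit sum: 219.
2+1+9 = 12.

12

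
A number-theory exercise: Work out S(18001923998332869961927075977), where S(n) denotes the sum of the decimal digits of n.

150

1+8+0+0+1+9+2+3+9+9+8+3+3+2+8+6+9+9+6+1+9+2+7+0+7+5+9+7+7 = 150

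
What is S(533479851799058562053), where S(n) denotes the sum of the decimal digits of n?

104

5+3+3+4+7+9+8+5+1+7+9+9+0+5+8+5+6+2+0+5+3 = 104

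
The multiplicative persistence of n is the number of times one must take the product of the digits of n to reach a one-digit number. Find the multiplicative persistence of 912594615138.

912594615138 → 2332800 → 0 (2 steps)

2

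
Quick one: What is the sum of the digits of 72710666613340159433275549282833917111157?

7+2+7+1+0+6+6+6+6+1+3+3+4+0+1+5+9+4+3+3+2+7+5+5+4+9+2+8+2+8+3+3+9+1+7+1+1+1+1+5+7 = 168

168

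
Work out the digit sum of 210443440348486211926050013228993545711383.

2+1+0+4+4+3+4+4+0+3+4+8+4+8+6+2+1+1+9+2+6+0+5+0+0+1+3+2+2+8+9+9+3+5+4+5+7+1+1+3+8+3 = 155

155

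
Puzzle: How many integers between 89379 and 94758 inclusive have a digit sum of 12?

The integers in [89379, 94758] that have a digit sum of 12: 90003, 90012, 90021, 90030, 90102, 90111, …, 92100, 93000.
20 qualify.

20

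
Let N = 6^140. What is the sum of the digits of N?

6^140 = 8733233131762103459660808345247639315496960772046833382089277314153013432419984814172138299868821906129944576
Sum of its 109 digits: 486.

486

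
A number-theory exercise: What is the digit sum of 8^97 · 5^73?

8^97 · 5^73 = 4212491666742287467916721107346817292755803816021964450172439101440000000000000000000000000000000000000000000000000000000000000000000000000
Sum of its 139 digits: 274.

274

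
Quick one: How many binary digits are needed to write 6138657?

23

6138657 in base 2 is 10111011010101100100001, which has 23 digits.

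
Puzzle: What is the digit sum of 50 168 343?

30

5+0+1+6+8+3+4+3 = 30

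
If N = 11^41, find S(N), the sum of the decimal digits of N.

11^41 = 4978518112499354698647829163838661251242411
Sum of its 43 digits: 203.

203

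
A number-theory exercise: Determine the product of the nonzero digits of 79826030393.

1469664

7×9×8×2×6×3×3×9×3 = 1469664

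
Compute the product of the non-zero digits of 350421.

3×5×4×2×1 = 120

120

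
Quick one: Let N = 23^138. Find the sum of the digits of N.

829

23^138 = 82878402322637064441013769531732226717266263344430446197869699333463462400214936280736987904968858660043521476028628685939862214148356415140310728859130365360511355853918161919099315673169
Sum of its 188 digits: 829.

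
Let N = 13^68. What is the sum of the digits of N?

358

13^68 = 5599483340338967015396973417457468966536382080197551009346307518298472575121
Sum of its 76 digits: 358.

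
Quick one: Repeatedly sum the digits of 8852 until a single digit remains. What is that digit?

5

8+8+5+2 = 23
2+3 = 5
(Equivalently, 8852 mod 9 = 5.)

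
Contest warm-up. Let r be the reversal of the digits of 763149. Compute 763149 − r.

-178218

Reverse of 763149 is 941367.
763149 − 941367 = -178218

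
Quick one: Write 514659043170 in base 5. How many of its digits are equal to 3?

514659043170 in base 5 is 31413010203340140.
The digit 3 appears 4 times.

4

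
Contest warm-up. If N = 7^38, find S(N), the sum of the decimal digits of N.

7^38 = 129934811447123020117172145698449
Sum of its 33 digits: 130.

130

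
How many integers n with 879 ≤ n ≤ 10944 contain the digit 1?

The integers in [879, 10944] that contain the digit 1: 881, 891, 901, 910, 911, 912, …, 10943, 10944.
4134 qualify.

4134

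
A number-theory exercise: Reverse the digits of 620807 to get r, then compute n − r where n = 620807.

Reverse of 620807 is 708026.
620807 − 708026 = -87219

-87219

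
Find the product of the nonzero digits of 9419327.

9×4×1×9×3×2×7 = 13608

13608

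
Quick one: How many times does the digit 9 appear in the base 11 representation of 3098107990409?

4

3098107990409 in base 11 is A9499A213A93.
The digit 9 appears 4 times.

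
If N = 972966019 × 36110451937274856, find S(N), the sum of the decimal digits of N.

90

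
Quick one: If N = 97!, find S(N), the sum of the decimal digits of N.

648

97! = 96192759682482119853328425949563698712343813919172976158104477319333745612481875498805879175589072651261284189679678167647067832320000000000000000000000
Sum of its 152 digits: 648.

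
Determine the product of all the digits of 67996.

20412

6×7×9×9×6 = 20412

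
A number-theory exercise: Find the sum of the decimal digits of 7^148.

583

7^148 = 118716182322945778886378040885544717651425707137129398625052391991992997123150142766665096079473688936057706400443288316248801
Sum of its 126 digits: 583.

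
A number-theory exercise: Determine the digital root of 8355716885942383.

4

8+3+5+5+7+1+6+8+8+5+9+4+2+3+8+3 = 85
8+5 = 13
1+3 = 4
(Equivalently, 8355716885942383 mod 9 = 4.)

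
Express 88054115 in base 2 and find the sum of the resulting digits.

88054115 in base 2 is 101001111111001100101100011.
Digit sum: 1+0+1+0+0+1+1+1+1+1+1+1+0+0+1+1+0+0+1+0+1+1+0+0+0+1+1 = 16.

16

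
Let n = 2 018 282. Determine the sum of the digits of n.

23

2+0+1+8+2+8+2 = 23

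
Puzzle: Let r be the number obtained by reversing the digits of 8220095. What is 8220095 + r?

Reverse of 8220095 is 5900228.
8220095 + 5900228 = 14120323

14120323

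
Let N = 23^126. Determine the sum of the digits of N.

793

23^126 = 3781876462438487703735819013332412063263979526587072786842908165397941585102035971308774899656281412530465317054199977732568600580654153033395286425565640729254612875432689
Sum of its 172 digits: 793.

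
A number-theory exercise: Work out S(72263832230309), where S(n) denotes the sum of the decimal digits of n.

50

7+2+2+6+3+8+3+2+2+3+0+3+0+9 = 50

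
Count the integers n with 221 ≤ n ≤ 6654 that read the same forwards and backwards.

134

The integers in [221, 6654] that read the same forwards and backwards: 222, 232, 242, 252, 262, 272, …, 6446, 6556.
134 qualify.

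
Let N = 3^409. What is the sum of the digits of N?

900

3^409 = 1388651220956629109998434257429124593929525972228492736160594286427905629911806893003950332955107941634963926806367480413276779117032722946240857697318617464081342296027574244566861145864854123683
Sum of its 196 digits: 900.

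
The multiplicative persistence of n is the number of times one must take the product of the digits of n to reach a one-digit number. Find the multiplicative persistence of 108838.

108838 → 0 (1 step)

1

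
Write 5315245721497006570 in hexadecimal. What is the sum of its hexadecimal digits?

5315245721497006570 in base 16 is 49C38BD283BE71EA.
Digit sum: 4+9+12+3+8+11+13+2+8+3+11+14+7+1+14+10 = 130.

130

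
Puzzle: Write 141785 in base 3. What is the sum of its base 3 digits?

141785 in base 3 is 21012111022.
Digit sum: 2+1+0+1+2+1+1+1+0+2+2 = 13.

13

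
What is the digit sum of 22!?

72

22! = 1124000727777607680000
Sum of its 22 digits: 72.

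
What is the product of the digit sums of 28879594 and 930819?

1560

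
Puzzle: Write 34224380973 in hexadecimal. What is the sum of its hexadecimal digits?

34224380973 in base 16 is 7F7EE9C2D.
Digit sum: 7+15+7+14+14+9+12+2+13 = 93.

93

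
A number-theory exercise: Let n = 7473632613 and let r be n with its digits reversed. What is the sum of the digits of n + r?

Reversal of 7473632613 is 3162363747; 7473632613 + 3162363747 = 10635996360.
Digit sum of 10635996360: 1+0+6+3+5+9+9+6+3+6+0 = 48.

48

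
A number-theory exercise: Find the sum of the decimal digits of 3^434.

3^434 = 1176588362005666418823268049884377269319340100149632246285336215679991008838805849100859362715370264811854589453233934397420821133152517181448294362512734380856735513442104244463496978119097840061413403738569
Sum of its 208 digits: 900.

900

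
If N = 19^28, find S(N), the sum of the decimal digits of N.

19^28 = 638411683925748518131605316913942641
Sum of its 36 digits: 154.

154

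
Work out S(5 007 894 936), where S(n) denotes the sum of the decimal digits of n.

51

5+0+0+7+8+9+4+9+3+6 = 51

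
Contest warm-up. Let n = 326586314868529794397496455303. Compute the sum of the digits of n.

154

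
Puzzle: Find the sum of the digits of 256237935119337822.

78

2+5+6+2+3+7+9+3+5+1+1+9+3+3+7+8+2+2 = 78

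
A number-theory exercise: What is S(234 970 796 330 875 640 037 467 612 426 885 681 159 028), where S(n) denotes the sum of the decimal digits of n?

192

2+3+4+9+7+0+7+9+6+3+3+0+8+7+5+6+4+0+0+3+7+4+6+7+6+1+2+4+2+6+8+8+5+6+8+1+1+5+9+0+2+8 = 192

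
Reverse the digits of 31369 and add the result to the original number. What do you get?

Reverse of 31369 is 96313.
31369 + 96313 = 127682

127682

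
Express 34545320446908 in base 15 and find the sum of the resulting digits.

82

34545320446908 in base 15 is 3ED90A502BC3.
Digit sum: 3+14+13+9+0+10+5+0+2+11+12+3 = 82.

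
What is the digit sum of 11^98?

499

11^98 = 1138893581803493403646143567941292295559035636366815407698055996045866546243992369995050904937673772281
Sum of its 103 digits: 499.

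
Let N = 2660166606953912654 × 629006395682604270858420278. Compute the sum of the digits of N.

193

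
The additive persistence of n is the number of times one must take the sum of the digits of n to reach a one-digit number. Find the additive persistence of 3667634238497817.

3

3667634238497817 → 84 → 12 → 3 (3 steps)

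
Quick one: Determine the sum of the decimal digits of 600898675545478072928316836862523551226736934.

6+0+0+8+9+8+6+7+5+5+4+5+4+7+8+0+7+2+9+2+8+3+1+6+8+3+6+8+6+2+5+2+3+5+5+1+2+2+6+7+3+6+9+3+4 = 216

216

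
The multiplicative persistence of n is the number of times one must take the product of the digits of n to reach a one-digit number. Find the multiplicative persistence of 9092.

1

9092 → 0 (1 step)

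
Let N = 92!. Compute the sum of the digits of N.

92! = 12438414054641307255475324325873553077577991715875414356840239582938137710983519518443046123837041347353107486982656753664000000000000000000000
Sum of its 143 digits: 540.

540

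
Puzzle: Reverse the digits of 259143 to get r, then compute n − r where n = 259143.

Reverse of 259143 is 341952.
259143 − 341952 = -82809

-82809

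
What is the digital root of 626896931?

6+2+6+8+9+6+9+3+1 = 50
5+0 = 5
(Equivalently, 626896931 mod 9 = 5.)

5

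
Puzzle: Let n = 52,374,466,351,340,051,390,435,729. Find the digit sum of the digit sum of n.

2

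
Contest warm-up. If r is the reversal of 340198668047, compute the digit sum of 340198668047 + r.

49

Reversal of 340198668047 is 740866891043; 340198668047 + 740866891043 = 1081065559090.
Digit sum of 1081065559090: 1+0+8+1+0+6+5+5+5+9+0+9+0 = 49.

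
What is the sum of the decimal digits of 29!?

126

29! = 8841761993739701954543616000000
Sum of its 31 digits: 126.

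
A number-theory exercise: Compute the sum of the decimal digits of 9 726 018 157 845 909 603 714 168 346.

9+7+2+6+0+1+8+1+5+7+8+4+5+9+0+9+6+0+3+7+1+4+1+6+8+3+4+6 = 130

130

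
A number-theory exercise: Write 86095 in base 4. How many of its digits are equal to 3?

2

86095 in base 4 is 111001033.
The digit 3 appears 2 times.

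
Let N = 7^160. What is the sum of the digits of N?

7^160 = 1643184774938171857917000410556544806341837419599523497069764671233207565562287891877564323818254449486910838997871467298047369612896001
Sum of its 136 digits: 655.

655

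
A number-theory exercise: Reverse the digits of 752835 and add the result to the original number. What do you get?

1291092

Reverse of 752835 is 538257.
752835 + 538257 = 1291092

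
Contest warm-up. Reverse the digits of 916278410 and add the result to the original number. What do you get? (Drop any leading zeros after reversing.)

Reverse of 916278410 is 14872619.
916278410 + 14872619 = 931151029

931151029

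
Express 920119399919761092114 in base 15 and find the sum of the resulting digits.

126

920119399919761092114 in base 15 is 95138924EB82CBE229.
Digit sum: 9+5+1+3+8+9+2+4+14+11+8+2+12+11+14+2+2+9 = 126.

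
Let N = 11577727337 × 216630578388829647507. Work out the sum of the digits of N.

11577727337 × 216630578388829647507 = 2508089769442474425377867798859
Sum of its 31 digits: 174.

174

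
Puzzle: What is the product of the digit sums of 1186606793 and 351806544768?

S(1186606793) = 1+1+8+6+6+0+6+7+9+3 = 47.
S(351806544768) = 3+5+1+8+0+6+5+4+4+7+6+8 = 57.
47 · 57 = 2679.

2679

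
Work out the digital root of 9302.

5

9+3+0+2 = 14
1+4 = 5
(Equivalently, 9302 mod 9 = 5.)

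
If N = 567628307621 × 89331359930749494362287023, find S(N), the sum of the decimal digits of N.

567628307621 × 89331359930749494362287023 = 50707008654973747242966463512540302283
Sum of its 38 digits: 156.

156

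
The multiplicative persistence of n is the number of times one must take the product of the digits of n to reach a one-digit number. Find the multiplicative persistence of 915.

3

915 → 45 → 20 → 0 (3 steps)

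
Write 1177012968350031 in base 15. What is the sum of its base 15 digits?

85

1177012968350031 in base 15 is 9111C1D55EC56.
Digit sum: 9+1+1+1+12+1+13+5+5+14+12+5+6 = 85.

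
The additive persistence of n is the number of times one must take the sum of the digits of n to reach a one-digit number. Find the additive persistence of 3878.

2

3878 → 26 → 8 (2 steps)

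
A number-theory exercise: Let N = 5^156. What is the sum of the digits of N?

541

5^156 = 10947644252537633366591637369452469775627046420910279466852095967888992833483285949114360846579074859619140625
Sum of its 110 digits: 541.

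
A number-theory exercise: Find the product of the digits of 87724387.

8×7×7×2×4×3×8×7 = 526848

526848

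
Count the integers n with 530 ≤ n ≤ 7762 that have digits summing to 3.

The integers in [530, 7762] that have digits summing to 3: 1002, 1011, 1020, 1101, 1110, 1200, 2001, 2010, 2100, 3000.
10 qualify.

10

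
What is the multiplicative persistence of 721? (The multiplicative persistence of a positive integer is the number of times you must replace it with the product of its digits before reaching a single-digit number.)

2

721 → 14 → 4 (2 steps)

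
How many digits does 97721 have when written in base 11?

5

97721 in base 11 is 67468, which has 5 digits.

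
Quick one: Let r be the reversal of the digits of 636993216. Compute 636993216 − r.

Reverse of 636993216 is 612399636.
636993216 − 612399636 = 24593580

24593580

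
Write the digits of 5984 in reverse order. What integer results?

4895

Reversing 5984 gives 4895.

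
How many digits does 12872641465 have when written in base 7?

12

12872641465 in base 7 is 633665434645, which has 12 digits.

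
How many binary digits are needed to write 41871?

41871 in base 2 is 1010001110001111, which has 16 digits.

16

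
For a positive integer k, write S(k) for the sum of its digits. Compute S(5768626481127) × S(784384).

2142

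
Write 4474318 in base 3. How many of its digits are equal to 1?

6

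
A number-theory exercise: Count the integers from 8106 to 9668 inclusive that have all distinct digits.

822

The integers in [8106, 9668] that have all distinct digits: 8106, 8107, 8109, 8120, 8123, 8124, …, 9657, 9658.
822 qualify.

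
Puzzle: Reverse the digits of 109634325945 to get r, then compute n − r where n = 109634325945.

Reverse of 109634325945 is 549523436901.
109634325945 − 549523436901 = -439889110956

-439889110956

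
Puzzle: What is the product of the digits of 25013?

0

2×5×0×1×3 = 0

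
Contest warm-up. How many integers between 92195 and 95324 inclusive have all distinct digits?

1065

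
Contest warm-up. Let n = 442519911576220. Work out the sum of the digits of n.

4+4+2+5+1+9+9+1+1+5+7+6+2+2+0 = 58

58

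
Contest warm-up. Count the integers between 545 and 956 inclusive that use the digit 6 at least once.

159

The integers in [545, 956] that use the digit 6 at least once: 546, 556, 560, 561, 562, 563, …, 946, 956.
159 qualify.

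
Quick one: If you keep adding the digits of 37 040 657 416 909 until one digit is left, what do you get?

3+7+0+4+0+6+5+7+4+1+6+9+0+9 = 61
6+1 = 7

7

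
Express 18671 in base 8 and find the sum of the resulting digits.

23

18671 in base 8 is 44357.
Digit sum: 4+4+3+5+7 = 23.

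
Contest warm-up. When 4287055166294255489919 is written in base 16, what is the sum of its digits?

4287055166294255489919 in base 16 is E866D787F3F048537F.
Digit sum: 14+8+6+6+13+7+8+7+15+3+15+0+4+8+5+3+7+15 = 144.

144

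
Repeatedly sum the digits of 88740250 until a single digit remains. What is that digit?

7

8+8+7+4+0+2+5+0 = 34
3+4 = 7
(Equivalently, 88740250 mod 9 = 7.)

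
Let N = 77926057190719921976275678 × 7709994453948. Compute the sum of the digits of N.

77926057190719921976275678 × 7709994453948 = 600809468758485263730480761012323476744
Sum of its 39 digits: 168.

168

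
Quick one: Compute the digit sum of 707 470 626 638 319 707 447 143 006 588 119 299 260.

7+0+7+4+7+0+6+2+6+6+3+8+3+1+9+7+0+7+4+4+7+1+4+3+0+0+6+5+8+8+1+1+9+2+9+9+2+6+0 = 172

172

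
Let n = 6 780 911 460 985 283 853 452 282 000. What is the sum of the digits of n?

116

6+7+8+0+9+1+1+4+6+0+9+8+5+2+8+3+8+5+3+4+5+2+2+8+2+0+0+0 = 116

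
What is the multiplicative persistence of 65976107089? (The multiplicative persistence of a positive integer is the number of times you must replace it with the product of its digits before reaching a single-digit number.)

1

65976107089 → 0 (1 step)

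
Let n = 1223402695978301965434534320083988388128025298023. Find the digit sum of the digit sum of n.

9

First digit sum: 207.
2+0+7 = 9.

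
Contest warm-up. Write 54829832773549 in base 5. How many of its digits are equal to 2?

5

54829832773549 in base 5 is 24141312444142223144.
The digit 2 appears 5 times.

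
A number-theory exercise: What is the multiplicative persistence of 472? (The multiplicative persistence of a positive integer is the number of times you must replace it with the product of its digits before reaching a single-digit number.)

3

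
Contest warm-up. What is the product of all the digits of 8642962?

8×6×4×2×9×6×2 = 41472

41472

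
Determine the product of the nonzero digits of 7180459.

10080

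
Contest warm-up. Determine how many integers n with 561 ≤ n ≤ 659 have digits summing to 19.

6

The integers in [561, 659] that have digits summing to 19: 568, 577, 586, 595, 649, 658.
6 qualify.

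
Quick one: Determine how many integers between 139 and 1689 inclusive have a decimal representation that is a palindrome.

93

The integers in [139, 1689] that have a decimal representation that is a palindrome: 141, 151, 161, 171, 181, 191, …, 1551, 1661.
93 qualify.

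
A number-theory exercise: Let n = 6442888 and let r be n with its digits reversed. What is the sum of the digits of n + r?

Reversal of 6442888 is 8882446; 6442888 + 8882446 = 15325334.
Digit sum of 15325334: 1+5+3+2+5+3+3+4 = 26.

26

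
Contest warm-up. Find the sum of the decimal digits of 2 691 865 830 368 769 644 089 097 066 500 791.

2+6+9+1+8+6+5+8+3+0+3+6+8+7+6+9+6+4+4+0+8+9+0+9+7+0+6+6+5+0+0+7+9+1 = 168

168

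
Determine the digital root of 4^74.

7

The digital root of n equals n mod 9 (or 9 when 9 | n), so we need 4^74 mod 9.
4^74 ≡ 7 (mod 9), so the digital root is 7.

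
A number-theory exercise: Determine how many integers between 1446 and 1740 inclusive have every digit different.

169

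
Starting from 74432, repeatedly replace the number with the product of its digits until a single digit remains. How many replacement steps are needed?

74432 → 672 → 84 → 32 → 6 (4 steps)

4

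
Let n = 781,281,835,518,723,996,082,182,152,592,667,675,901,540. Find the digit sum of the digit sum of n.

14

First digit sum: 194.
1+9+4 = 14.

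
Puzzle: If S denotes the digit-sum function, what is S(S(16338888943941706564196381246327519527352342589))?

First digit sum: 225.
2+2+5 = 9.

9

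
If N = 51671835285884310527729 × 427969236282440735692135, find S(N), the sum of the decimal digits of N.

51671835285884310527729 × 427969236282440735692135 = 22113955884611981133646922451059553907924711415
Sum of its 47 digits: 197.

197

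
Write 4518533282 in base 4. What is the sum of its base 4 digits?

20

4518533282 in base 4 is 10031110311202202.
Digit sum: 1+0+0+3+1+1+1+0+3+1+1+2+0+2+2+0+2 = 20.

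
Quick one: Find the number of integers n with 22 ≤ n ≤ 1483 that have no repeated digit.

931

The integers in [22, 1483] that have no repeated digit: 23, 24, 25, 26, 27, 28, …, 1482, 1483.
931 qualify.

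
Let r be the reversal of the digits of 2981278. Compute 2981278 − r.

Reverse of 2981278 is 8721892.
2981278 − 8721892 = -5740614

-5740614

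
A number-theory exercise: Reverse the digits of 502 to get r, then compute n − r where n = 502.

297

Reverse of 502 is 205.
502 − 205 = 297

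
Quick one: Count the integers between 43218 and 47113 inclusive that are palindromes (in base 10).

39

The integers in [43218, 47113] that are palindromes (in base 10): 43234, 43334, 43434, 43534, 43634, 43734, …, 46964, 47074.
39 qualify.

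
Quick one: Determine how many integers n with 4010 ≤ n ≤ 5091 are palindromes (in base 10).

10

The integers in [4010, 5091] that are palindromes (in base 10): 4114, 4224, 4334, 4444, 4554, 4664, 4774, 4884, 4994, 5005.
10 qualify.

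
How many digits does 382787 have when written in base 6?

382787 in base 6 is 12112055, which has 8 digits.

8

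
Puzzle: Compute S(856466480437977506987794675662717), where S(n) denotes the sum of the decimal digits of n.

8+5+6+4+6+6+4+8+0+4+3+7+9+7+7+5+0+6+9+8+7+7+9+4+6+7+5+6+6+2+7+1+7 = 186

186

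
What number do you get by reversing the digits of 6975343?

Reversing 6975343 gives 3435796.

3435796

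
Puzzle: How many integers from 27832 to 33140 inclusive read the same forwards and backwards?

54

The integers in [27832, 33140] that read the same forwards and backwards: 27872, 27972, 28082, 28182, 28282, 28382, …, 33033, 33133.
54 qualify.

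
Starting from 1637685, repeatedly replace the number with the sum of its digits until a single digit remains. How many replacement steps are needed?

1637685 → 36 → 9 (2 steps)

2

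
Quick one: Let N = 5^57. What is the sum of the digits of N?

5^57 = 6938893903907228377647697925567626953125
Sum of its 40 digits: 215.

215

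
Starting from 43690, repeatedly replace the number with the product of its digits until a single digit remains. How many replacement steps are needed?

43690 → 0 (1 step)

1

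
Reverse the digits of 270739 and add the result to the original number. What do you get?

Reverse of 270739 is 937072.
270739 + 937072 = 1207811

1207811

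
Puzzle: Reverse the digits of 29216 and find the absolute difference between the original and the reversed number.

32076

Reverse of 29216 is 61292.
|29216 − 61292| = 32076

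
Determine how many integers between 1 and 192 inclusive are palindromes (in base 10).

The integers in [1, 192] that are palindromes (in base 10): 1, 2, 3, 4, 5, 6, …, 181, 191.
28 qualify.

28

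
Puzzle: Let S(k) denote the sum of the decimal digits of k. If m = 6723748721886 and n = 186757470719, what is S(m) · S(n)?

S(6723748721886) = 6+7+2+3+7+4+8+7+2+1+8+8+6 = 69.
S(186757470719) = 1+8+6+7+5+7+4+7+0+7+1+9 = 62.
69 · 62 = 4278.

4278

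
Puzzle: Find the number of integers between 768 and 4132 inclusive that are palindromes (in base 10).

55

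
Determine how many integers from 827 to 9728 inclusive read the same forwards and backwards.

The integers in [827, 9728] that read the same forwards and backwards: 828, 838, 848, 858, 868, 878, …, 9559, 9669.
105 qualify.

105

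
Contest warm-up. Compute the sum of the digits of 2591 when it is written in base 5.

2591 in base 5 is 40331.
Digit sum: 4+0+3+3+1 = 11.

11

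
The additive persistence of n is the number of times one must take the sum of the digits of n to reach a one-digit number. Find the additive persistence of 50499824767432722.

50499824767432722 → 81 → 9 (2 steps)

2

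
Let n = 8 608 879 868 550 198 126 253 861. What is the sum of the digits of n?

8+6+0+8+8+7+9+8+6+8+5+5+0+1+9+8+1+2+6+2+5+3+8+6+1 = 130

130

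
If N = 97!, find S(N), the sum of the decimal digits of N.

648

97! = 96192759682482119853328425949563698712343813919172976158104477319333745612481875498805879175589072651261284189679678167647067832320000000000000000000000
Sum of its 152 digits: 648.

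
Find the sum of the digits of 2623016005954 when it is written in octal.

57

2623016005954 in base 8 is 46126773770502.
Digit sum: 4+6+1+2+6+7+7+3+7+7+0+5+0+2 = 57.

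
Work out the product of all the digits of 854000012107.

0

8×5×4×0×0×0×0×1×2×1×0×7 = 0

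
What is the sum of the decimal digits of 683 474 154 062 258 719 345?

6+8+3+4+7+4+1+5+4+0+6+2+2+5+8+7+1+9+3+4+5 = 94

94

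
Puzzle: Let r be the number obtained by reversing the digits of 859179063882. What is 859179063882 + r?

1147540035840

Reverse of 859179063882 is 288360971958.
859179063882 + 288360971958 = 1147540035840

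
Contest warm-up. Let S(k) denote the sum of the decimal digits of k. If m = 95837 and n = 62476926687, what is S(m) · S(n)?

S(95837) = 9+5+8+3+7 = 32.
S(62476926687) = 6+2+4+7+6+9+2+6+6+8+7 = 63.
32 · 63 = 2016.

2016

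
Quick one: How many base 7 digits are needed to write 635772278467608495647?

635772278467608495647 in base 7 is 3214156216124513606244110, which has 25 digits.

25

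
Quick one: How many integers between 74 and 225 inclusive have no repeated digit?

The integers in [74, 225] that have no repeated digit: 74, 75, 76, 78, 79, 80, …, 218, 219.
111 qualify.

111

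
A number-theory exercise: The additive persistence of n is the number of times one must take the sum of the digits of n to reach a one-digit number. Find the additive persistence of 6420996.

2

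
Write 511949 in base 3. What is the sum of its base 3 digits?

11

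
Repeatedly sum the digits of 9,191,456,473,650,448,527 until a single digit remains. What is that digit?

9

9+1+9+1+4+5+6+4+7+3+6+5+0+4+4+8+5+2+7 = 90
9+0 = 9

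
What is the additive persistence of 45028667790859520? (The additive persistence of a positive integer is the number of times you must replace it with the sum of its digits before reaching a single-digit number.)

3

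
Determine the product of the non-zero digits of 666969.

104976

6×6×6×9×6×9 = 104976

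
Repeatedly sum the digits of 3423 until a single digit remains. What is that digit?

3+4+2+3 = 12
1+2 = 3
(Equivalently, 3423 mod 9 = 3.)

3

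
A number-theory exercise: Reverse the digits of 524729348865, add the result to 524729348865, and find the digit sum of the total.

Reversal of 524729348865 is 568843927425; 524729348865 + 568843927425 = 1093573276290.
Digit sum of 1093573276290: 1+0+9+3+5+7+3+2+7+6+2+9+0 = 54.

54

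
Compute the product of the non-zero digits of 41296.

4×1×2×9×6 = 432

432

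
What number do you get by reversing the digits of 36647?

74663

Reversing 36647 gives 74663.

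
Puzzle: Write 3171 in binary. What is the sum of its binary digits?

6

3171 in base 2 is 110001100011.
Digit sum: 1+1+0+0+0+1+1+0+0+0+1+1 = 6.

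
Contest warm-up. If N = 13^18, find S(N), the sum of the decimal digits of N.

13^18 = 112455406951957393129
Sum of its 21 digits: 91.

91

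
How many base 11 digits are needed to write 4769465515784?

4769465515784 in base 11 is 157979AA42442, which has 13 digits.

13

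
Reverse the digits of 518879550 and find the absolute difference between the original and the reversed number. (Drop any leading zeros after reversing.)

Reverse of 518879550 is 55978815.
|518879550 − 55978815| = 462900735

462900735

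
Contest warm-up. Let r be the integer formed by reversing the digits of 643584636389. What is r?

Reversing 643584636389 gives 983636485346.

983636485346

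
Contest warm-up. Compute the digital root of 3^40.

The digital root of n equals n mod 9 (or 9 when 9 | n), so we need 3^40 mod 9.
3^40 ≡ 0 (mod 9), so the digital root is 9.

9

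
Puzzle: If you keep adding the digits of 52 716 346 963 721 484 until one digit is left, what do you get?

6

5+2+7+1+6+3+4+6+9+6+3+7+2+1+4+8+4 = 78
7+8 = 15
1+5 = 6
(Equivalently, 52 716 346 963 721 484 mod 9 = 6.)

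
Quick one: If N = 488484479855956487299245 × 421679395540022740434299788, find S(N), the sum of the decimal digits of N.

216

488484479855956487299245 × 421679395540022740434299788 = 205983840196342146182107949191620657802586796060060
Sum of its 51 digits: 216.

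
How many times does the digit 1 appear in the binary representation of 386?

3

386 in base 2 is 110000010.
The digit 1 appears 3 times.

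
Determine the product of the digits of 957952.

28350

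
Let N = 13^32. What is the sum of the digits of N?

169

13^32 = 442779263776840698304313192148785281
Sum of its 36 digits: 169.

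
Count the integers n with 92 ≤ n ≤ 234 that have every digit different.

98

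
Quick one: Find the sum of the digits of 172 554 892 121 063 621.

1+7+2+5+5+4+8+9+2+1+2+1+0+6+3+6+2+1 = 65

65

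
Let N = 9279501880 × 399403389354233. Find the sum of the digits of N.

101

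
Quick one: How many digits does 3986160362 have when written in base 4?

16

3986160362 in base 4 is 3231211333223222, which has 16 digits.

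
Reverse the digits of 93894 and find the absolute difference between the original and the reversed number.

44055

Reverse of 93894 is 49839.
|93894 − 49839| = 44055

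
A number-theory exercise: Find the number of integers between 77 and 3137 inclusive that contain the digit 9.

The integers in [77, 3137] that contain the digit 9: 79, 89, 90, 91, 92, 93, …, 3119, 3129.
828 qualify.

828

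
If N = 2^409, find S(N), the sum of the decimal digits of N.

2^409 = 1322111937580497197903830616065542079656809365928562438569297590548811582472622691650378420879430569695182424050046716608512
Sum of its 124 digits: 560.

560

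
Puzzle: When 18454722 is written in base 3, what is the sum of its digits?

14

18454722 in base 3 is 1021201121010020.
Digit sum: 1+0+2+1+2+0+1+1+2+1+0+1+0+0+2+0 = 14.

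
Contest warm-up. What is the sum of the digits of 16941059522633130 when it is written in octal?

16941059522633130 in base 8 is 741374671275616652.
Digit sum: 7+4+1+3+7+4+6+7+1+2+7+5+6+1+6+6+5+2 = 80.

80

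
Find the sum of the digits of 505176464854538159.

5+0+5+1+7+6+4+6+4+8+5+4+5+3+8+1+5+9 = 86

86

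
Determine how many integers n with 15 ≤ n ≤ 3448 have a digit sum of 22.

The integers in [15, 3448] that have a digit sum of 22: 499, 589, 598, 679, 688, 697, …, 3388, 3397.
91 qualify.

91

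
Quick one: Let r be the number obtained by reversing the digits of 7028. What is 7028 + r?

15235

Reverse of 7028 is 8207.
7028 + 8207 = 15235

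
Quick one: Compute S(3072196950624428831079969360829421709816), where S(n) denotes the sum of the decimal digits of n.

186

3+0+7+2+1+9+6+9+5+0+6+2+4+4+2+8+8+3+1+0+7+9+9+6+9+3+6+0+8+2+9+4+2+1+7+0+9+8+1+6 = 186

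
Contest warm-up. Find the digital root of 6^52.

9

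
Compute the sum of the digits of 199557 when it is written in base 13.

45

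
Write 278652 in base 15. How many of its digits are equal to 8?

1

278652 in base 15 is 5786C.
The digit 8 appears 1 time.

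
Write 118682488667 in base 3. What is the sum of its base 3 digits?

17

118682488667 in base 3 is 102100100012001002201102.
Digit sum: 1+0+2+1+0+0+1+0+0+0+1+2+0+0+1+0+0+2+2+0+1+1+0+2 = 17.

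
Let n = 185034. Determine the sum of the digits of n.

21

1+8+5+0+3+4 = 21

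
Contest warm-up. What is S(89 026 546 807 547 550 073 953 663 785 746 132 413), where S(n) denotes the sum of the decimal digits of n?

174

8+9+0+2+6+5+4+6+8+0+7+5+4+7+5+5+0+0+7+3+9+5+3+6+6+3+7+8+5+7+4+6+1+3+2+4+1+3 = 174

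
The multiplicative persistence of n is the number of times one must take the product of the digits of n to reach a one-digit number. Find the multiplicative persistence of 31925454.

2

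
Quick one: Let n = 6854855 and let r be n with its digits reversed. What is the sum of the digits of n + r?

28

Reversal of 6854855 is 5584586; 6854855 + 5584586 = 12439441.
Digit sum of 12439441: 1+2+4+3+9+4+4+1 = 28.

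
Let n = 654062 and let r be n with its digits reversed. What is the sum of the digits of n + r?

Reversal of 654062 is 260456; 654062 + 260456 = 914518.
Digit sum of 914518: 9+1+4+5+1+8 = 28.

28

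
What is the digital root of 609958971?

9

6+0+9+9+5+8+9+7+1 = 54
5+4 = 9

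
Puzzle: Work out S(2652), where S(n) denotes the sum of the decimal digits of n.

15

2+6+5+2 = 15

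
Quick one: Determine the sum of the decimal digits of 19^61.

388

19^61 = 1009182377334463854299016863304292593457846949666215857593939531658264652789219
Sum of its 79 digits: 388.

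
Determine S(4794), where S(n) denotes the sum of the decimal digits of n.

4+7+9+4 = 24

24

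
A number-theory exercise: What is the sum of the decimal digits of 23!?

23! = 25852016738884976640000
Sum of its 23 digits: 99.

99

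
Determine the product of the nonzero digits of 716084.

7×1×6×8×4 = 1344

1344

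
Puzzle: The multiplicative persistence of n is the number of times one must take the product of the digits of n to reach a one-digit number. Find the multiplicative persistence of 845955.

2

845955 → 36000 → 0 (2 steps)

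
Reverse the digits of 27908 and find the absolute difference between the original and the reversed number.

53064

Reverse of 27908 is 80972.
|27908 − 80972| = 53064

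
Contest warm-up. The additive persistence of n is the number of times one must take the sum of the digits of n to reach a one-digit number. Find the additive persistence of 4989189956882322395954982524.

4989189956882322395954982524 → 158 → 14 → 5 (3 steps)

3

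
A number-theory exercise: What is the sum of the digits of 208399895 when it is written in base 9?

39

208399895 in base 9 is 475123818.
Digit sum: 4+7+5+1+2+3+8+1+8 = 39.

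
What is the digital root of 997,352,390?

2

9+9+7+3+5+2+3+9+0 = 47
4+7 = 11
1+1 = 2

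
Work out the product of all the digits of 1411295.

1×4×1×1×2×9×5 = 360

360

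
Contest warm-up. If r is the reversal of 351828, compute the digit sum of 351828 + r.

Reversal of 351828 is 828153; 351828 + 828153 = 1179981.
Digit sum of 1179981: 1+1+7+9+9+8+1 = 36.

36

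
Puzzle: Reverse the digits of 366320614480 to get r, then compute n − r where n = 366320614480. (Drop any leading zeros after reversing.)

Reverse of 366320614480 is 84416023663.
366320614480 − 84416023663 = 281904590817

281904590817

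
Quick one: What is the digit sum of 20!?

54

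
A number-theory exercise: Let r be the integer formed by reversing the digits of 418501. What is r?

Reversing 418501 gives 105814.

105814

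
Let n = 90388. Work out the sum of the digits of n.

9+0+3+8+8 = 28

28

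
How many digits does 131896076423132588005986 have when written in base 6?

30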